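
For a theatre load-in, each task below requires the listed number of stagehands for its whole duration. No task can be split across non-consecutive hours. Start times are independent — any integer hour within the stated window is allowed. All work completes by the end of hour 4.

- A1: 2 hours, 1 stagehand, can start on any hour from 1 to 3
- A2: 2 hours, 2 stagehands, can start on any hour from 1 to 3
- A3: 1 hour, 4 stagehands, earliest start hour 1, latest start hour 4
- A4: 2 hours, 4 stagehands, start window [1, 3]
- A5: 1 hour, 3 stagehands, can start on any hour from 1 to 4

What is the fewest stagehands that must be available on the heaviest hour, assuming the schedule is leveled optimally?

Early-start (A1@1, A2@1, A3@1, A4@1, A5@1) gives peak 14: h1:14  h2:7  h3:0  h4:0.
Shift A2→2, A4→3, A5→2.
Schedule A1@1, A2@2, A3@1, A4@3, A5@2: h1:5  h2:6  h3:6  h4:4 — peak 6.
Total stagehand-hours = 21 over 4 hours ⇒ peak ≥ ⌈21/4⌉ = 6, so 6 is optimal.

6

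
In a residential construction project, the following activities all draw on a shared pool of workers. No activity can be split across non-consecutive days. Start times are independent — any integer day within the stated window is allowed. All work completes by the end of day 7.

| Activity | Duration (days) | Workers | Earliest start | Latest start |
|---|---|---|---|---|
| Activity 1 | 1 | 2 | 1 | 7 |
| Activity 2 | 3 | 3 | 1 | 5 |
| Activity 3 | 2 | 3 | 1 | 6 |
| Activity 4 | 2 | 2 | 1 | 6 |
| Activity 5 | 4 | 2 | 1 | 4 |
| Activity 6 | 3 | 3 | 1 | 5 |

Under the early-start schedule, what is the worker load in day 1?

15

At early start, day 1 has: Activity 1, Activity 2, Activity 3, Activity 4, Activity 5, Activity 6.
Demand: 2 + 3 + 3 + 2 + 2 + 3 = 15.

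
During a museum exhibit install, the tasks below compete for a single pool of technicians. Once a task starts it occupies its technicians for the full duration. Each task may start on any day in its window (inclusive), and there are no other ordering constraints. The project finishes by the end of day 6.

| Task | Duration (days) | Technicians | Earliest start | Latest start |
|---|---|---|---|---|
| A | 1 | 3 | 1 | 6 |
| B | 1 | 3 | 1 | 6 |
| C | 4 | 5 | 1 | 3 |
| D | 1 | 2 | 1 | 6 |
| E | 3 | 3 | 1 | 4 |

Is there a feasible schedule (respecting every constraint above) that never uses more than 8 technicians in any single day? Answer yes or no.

yes

Schedule A@1, B@1, C@2, D@1, E@2: d1:8  d2:8  d3:8  d4:8  d5:5  d6:0 — peak 8 ≤ 8.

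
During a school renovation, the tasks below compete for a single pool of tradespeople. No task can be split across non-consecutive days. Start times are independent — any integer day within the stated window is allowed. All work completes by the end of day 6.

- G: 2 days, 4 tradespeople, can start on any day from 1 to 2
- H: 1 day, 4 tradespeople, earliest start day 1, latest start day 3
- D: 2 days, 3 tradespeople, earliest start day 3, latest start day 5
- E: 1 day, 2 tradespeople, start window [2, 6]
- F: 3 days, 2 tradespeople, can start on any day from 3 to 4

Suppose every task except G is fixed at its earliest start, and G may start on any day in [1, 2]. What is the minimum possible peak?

8

G@1: d1:8  d2:6  d3:5  d4:5  d5:2  d6:0 → peak 8
G@2: d1:4  d2:6  d3:9  d4:5  d5:2  d6:0 → peak 9
Best is G@1, peak 8.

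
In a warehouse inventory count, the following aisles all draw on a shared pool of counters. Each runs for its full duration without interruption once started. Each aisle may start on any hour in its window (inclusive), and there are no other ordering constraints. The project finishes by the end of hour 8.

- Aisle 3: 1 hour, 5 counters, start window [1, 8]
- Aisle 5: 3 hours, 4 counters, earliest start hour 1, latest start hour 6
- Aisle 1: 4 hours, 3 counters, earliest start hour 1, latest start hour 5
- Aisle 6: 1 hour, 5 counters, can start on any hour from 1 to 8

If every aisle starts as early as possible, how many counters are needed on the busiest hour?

Early-start schedule: Aisle 3@1, Aisle 5@1, Aisle 1@1, Aisle 6@1.
Load per hour: hour 1: 17, hour 2: 7, hour 3: 7, hour 4: 3, hour 5: 0, hour 6: 0, hour 7: 0, hour 8: 0.
Peak is 17.

17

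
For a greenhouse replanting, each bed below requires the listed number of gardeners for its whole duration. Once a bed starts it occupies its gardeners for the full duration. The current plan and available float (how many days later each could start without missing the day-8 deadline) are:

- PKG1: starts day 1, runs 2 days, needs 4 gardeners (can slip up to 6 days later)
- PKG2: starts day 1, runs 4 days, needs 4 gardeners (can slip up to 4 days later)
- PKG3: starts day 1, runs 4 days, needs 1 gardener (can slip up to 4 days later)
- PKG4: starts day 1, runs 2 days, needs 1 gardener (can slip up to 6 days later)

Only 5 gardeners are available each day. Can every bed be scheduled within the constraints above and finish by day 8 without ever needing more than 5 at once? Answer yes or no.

Schedule PKG1@1, PKG2@3, PKG3@1, PKG4@5: d1:5  d2:5  d3:5  d4:5  d5:5  d6:5  d7:0  d8:0 — peak 5 ≤ 5.

yes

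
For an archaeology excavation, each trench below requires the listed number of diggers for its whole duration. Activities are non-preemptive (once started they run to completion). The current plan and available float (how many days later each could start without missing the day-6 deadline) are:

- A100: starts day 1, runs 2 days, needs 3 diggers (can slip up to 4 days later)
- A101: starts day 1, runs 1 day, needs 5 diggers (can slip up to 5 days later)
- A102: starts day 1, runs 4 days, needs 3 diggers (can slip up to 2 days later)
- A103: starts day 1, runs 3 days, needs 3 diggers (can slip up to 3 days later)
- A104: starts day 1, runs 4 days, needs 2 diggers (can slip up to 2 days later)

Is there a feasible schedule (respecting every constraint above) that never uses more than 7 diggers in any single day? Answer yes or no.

no

The minimum achievable peak is 8; 7 < 8, so no feasible schedule stays within the cap.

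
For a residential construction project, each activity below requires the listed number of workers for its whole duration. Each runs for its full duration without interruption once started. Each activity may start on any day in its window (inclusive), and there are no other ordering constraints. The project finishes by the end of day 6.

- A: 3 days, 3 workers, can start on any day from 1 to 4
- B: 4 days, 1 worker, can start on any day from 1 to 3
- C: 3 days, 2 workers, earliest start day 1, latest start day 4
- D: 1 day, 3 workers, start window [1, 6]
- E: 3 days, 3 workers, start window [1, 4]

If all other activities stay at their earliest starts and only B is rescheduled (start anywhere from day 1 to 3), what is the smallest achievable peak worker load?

11

B@1: d1:12  d2:9  d3:9  d4:1  d5:0  d6:0 → peak 12
B@2: d1:11  d2:9  d3:9  d4:1  d5:1  d6:0 → peak 11
B@3: d1:11  d2:8  d3:9  d4:1  d5:1  d6:1 → peak 11
Best is B@2, peak 11.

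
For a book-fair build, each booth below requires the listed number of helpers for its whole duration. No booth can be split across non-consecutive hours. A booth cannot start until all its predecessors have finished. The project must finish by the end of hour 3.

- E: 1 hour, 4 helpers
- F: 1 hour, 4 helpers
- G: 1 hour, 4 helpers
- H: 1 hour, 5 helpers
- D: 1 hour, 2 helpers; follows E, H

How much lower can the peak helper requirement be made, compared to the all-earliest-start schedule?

Early-start peak: h1:17  h2:2  h3:0 ⇒ 17.
Leveled (E@1, F@1, G@3, H@2, D@3): h1:8  h2:5  h3:6 ⇒ 8.
Reduction 17 − 8 = 9.

9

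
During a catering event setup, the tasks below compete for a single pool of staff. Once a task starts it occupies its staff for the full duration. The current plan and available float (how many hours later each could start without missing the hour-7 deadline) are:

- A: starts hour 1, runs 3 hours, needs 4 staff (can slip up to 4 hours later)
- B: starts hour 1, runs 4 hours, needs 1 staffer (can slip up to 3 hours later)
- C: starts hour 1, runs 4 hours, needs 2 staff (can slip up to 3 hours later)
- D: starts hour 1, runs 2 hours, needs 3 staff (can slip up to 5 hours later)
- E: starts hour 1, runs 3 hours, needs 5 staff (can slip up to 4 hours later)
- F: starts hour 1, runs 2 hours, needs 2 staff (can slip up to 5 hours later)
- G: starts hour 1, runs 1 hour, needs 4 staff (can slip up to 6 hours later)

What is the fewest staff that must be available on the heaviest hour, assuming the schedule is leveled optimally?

Early-start (A@1, B@1, C@1, D@1, E@1, F@1, G@1) gives peak 21: h1:21  h2:17  h3:12  h4:3  h5:0  h6:0  h7:0.
Shift D→4, E→5, G→6.
Schedule A@1, B@1, C@1, D@4, E@5, F@1, G@6: h1:9  h2:9  h3:7  h4:6  h5:8  h6:9  h7:5 — peak 9.

9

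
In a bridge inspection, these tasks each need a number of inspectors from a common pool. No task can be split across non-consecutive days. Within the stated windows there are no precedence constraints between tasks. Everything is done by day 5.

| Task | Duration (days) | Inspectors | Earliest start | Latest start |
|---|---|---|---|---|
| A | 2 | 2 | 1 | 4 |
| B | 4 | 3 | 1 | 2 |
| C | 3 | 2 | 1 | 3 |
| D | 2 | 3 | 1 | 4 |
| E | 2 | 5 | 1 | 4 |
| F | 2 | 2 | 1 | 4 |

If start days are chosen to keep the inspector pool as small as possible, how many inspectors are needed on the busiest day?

10

Early-start (A@1, B@1, C@1, D@1, E@1, F@1) gives peak 17: d1:17  d2:17  d3:5  d4:3  d5:0.
Shift E→3, F→4.
Schedule A@1, B@1, C@1, D@1, E@3, F@4: d1:10  d2:10  d3:10  d4:10  d5:2 — peak 10.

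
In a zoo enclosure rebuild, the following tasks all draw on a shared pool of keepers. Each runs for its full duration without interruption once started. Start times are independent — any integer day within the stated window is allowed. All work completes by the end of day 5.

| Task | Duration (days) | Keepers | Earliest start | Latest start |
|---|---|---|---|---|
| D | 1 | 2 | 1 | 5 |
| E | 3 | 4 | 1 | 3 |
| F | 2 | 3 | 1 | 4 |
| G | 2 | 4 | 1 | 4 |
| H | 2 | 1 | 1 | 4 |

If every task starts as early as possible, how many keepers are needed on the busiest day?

Early-start schedule: D@1, E@1, F@1, G@1, H@1.
Load per day: day 1: 14, day 2: 12, day 3: 4, day 4: 0, day 5: 0.
Peak is 14.

14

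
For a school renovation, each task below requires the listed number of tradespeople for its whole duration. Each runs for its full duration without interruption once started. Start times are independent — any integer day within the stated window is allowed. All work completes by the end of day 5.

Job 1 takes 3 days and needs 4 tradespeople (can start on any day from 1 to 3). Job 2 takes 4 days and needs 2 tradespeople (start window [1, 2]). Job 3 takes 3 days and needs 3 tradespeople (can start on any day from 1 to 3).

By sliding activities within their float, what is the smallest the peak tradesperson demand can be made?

Schedule Job 1@1, Job 2@1, Job 3@1: d1:9  d2:9  d3:9  d4:2  d5:0 — peak 9.
No arrangement of the 18 feasible schedules does better.

9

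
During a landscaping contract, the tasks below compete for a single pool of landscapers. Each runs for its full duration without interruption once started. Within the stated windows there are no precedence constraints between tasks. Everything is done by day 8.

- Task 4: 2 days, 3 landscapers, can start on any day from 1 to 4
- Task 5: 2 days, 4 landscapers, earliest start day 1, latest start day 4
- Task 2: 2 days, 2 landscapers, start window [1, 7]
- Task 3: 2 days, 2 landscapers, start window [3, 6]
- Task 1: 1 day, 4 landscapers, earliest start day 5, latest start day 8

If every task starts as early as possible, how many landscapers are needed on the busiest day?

Early-start schedule: Task 4@1, Task 5@1, Task 2@1, Task 3@3, Task 1@5.
Load per day: day 1: 9, day 2: 9, day 3: 2, day 4: 2, day 5: 4, day 6: 0, day 7: 0, day 8: 0.
Peak is 9.

9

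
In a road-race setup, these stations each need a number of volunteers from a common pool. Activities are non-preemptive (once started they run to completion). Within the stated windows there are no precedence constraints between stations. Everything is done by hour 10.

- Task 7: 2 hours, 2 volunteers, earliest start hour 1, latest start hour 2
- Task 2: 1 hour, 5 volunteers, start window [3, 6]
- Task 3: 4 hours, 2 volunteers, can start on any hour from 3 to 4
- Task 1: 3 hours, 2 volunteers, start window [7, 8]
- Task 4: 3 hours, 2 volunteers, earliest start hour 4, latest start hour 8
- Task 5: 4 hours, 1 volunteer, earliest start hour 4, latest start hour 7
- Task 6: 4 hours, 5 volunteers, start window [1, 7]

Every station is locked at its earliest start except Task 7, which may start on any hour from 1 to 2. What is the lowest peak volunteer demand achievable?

12

Task 7@1: h1:7  h2:7  h3:12  h4:10  h5:5  h6:5  h7:3  h8:2  h9:2  h10:0 → peak 12
Task 7@2: h1:5  h2:7  h3:14  h4:10  h5:5  h6:5  h7:3  h8:2  h9:2  h10:0 → peak 14
Best is Task 7@1, peak 12.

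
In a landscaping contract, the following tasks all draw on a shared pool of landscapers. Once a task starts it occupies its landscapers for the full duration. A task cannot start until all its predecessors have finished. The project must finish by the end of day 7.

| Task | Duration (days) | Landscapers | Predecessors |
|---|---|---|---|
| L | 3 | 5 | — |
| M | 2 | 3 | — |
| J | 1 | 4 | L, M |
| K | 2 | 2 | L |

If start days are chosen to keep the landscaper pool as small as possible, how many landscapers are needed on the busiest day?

5

Early-start (L@1, M@1, J@4, K@4) gives peak 8: d1:8  d2:8  d3:5  d4:6  d5:2  d6:0  d7:0.
Shift M→4, J→6.
Schedule L@1, M@4, J@6, K@4: d1:5  d2:5  d3:5  d4:5  d5:5  d6:4  d7:0 — peak 5.
Total landscaper-days = 29 over 7 days ⇒ peak ≥ ⌈29/7⌉ = 5, so 5 is optimal.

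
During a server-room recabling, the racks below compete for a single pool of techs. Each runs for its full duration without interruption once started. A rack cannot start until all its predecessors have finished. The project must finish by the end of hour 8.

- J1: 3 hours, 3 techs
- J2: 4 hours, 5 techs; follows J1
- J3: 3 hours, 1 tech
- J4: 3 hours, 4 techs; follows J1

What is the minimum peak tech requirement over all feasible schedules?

9

Schedule J1@1, J2@4, J3@1, J4@4: h1:4  h2:4  h3:4  h4:9  h5:9  h6:9  h7:5  h8:0 — peak 9.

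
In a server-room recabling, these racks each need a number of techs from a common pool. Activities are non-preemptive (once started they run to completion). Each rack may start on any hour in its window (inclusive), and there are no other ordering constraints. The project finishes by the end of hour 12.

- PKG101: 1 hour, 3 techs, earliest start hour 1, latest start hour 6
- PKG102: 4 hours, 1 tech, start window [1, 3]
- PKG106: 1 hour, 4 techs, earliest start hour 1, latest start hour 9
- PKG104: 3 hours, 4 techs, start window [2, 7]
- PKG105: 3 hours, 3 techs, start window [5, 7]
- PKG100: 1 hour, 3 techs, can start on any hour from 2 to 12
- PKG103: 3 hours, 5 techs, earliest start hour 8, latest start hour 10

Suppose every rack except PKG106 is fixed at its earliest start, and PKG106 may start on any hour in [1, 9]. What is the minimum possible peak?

PKG106@1: h1:8  h2:8  h3:5  h4:5  h5:3  h6:3  h7:3  h8:5  h9:5  h10:5  h11:0  h12:0 → peak 8
PKG106@2: h1:4  h2:12  h3:5  h4:5  h5:3  h6:3  h7:3  h8:5  h9:5  h10:5  h11:0  h12:0 → peak 12
PKG106@3: h1:4  h2:8  h3:9  h4:5  h5:3  h6:3  h7:3  h8:5  h9:5  h10:5  h11:0  h12:0 → peak 9
PKG106@4: h1:4  h2:8  h3:5  h4:9  h5:3  h6:3  h7:3  h8:5  h9:5  h10:5  h11:0  h12:0 → peak 9
PKG106@5: h1:4  h2:8  h3:5  h4:5  h5:7  h6:3  h7:3  h8:5  h9:5  h10:5  h11:0  h12:0 → peak 8
PKG106@6: h1:4  h2:8  h3:5  h4:5  h5:3  h6:7  h7:3  h8:5  h9:5  h10:5  h11:0  h12:0 → peak 8
PKG106@7: h1:4  h2:8  h3:5  h4:5  h5:3  h6:3  h7:7  h8:5  h9:5  h10:5  h11:0  h12:0 → peak 8
PKG106@8: h1:4  h2:8  h3:5  h4:5  h5:3  h6:3  h7:3  h8:9  h9:5  h10:5  h11:0  h12:0 → peak 9
PKG106@9: h1:4  h2:8  h3:5  h4:5  h5:3  h6:3  h7:3  h8:5  h9:9  h10:5  h11:0  h12:0 → peak 9
Best is PKG106@1, peak 8.

8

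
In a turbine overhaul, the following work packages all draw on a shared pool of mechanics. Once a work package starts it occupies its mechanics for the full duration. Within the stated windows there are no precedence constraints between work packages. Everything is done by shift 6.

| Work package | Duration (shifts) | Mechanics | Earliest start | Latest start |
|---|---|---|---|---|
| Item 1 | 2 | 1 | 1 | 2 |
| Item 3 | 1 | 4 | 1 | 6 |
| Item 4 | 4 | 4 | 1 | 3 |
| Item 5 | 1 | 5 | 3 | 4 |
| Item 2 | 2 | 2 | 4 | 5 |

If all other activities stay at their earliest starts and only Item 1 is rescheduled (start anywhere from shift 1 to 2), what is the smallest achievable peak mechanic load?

9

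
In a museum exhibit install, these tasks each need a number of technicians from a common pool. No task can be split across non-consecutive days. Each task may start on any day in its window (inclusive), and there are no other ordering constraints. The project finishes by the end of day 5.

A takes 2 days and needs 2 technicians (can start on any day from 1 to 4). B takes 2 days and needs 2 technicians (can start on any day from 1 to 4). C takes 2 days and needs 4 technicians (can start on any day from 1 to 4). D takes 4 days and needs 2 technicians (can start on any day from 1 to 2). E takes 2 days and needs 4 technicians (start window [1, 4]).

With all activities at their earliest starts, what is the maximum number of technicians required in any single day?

14

Early-start schedule: A@1, B@1, C@1, D@1, E@1.
Load per day: day 1: 14, day 2: 14, day 3: 2, day 4: 2, day 5: 0.
Peak is 14.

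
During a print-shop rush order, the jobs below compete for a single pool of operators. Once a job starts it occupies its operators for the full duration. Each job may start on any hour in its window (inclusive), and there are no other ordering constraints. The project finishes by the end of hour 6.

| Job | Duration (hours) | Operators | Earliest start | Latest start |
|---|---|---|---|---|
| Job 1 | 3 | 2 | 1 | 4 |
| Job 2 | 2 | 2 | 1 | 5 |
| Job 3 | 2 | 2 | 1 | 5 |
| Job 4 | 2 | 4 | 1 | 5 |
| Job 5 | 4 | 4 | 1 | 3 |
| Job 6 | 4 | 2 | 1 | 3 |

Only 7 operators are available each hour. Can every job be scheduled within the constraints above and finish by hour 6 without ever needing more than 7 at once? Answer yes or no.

Total operator-hours = 46; over 6 hours the average is 46/6 > 7, so some hour must exceed 7.

no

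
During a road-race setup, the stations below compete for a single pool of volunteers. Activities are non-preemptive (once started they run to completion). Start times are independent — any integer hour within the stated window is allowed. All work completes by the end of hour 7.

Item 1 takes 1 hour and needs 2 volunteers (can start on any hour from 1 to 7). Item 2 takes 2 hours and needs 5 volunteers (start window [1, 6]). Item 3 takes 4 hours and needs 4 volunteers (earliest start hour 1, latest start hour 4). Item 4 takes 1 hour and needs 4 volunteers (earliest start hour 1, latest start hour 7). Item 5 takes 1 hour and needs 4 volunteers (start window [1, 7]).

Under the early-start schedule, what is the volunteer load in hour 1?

At early start, hour 1 has: Item 1, Item 2, Item 3, Item 4, Item 5.
Demand: 2 + 5 + 4 + 4 + 4 = 19.

19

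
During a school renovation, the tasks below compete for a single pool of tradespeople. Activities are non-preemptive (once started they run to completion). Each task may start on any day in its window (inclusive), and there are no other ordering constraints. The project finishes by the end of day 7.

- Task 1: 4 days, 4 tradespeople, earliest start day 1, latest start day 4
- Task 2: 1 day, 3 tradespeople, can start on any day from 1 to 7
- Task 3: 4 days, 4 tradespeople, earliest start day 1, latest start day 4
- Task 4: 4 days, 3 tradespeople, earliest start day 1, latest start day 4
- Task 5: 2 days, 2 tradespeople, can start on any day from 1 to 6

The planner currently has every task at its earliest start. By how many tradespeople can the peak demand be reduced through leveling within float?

Early-start peak: d1:16  d2:13  d3:11  d4:11  d5:0  d6:0  d7:0 ⇒ 16.
Leveled (Task 1@1, Task 2@1, Task 3@1, Task 4@2, Task 5@5): d1:11  d2:11  d3:11  d4:11  d5:5  d6:2  d7:0 ⇒ 11.
Reduction 16 − 11 = 5.

5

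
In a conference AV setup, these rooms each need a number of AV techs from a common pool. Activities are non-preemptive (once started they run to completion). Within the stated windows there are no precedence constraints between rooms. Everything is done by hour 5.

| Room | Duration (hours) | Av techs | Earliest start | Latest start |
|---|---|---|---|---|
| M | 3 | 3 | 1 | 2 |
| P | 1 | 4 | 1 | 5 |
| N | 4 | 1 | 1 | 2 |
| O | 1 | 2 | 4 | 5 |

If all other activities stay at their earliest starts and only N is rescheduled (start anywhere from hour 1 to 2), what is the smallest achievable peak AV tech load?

N@1: h1:8  h2:4  h3:4  h4:3  h5:0 → peak 8
N@2: h1:7  h2:4  h3:4  h4:3  h5:1 → peak 7
Best is N@2, peak 7.

7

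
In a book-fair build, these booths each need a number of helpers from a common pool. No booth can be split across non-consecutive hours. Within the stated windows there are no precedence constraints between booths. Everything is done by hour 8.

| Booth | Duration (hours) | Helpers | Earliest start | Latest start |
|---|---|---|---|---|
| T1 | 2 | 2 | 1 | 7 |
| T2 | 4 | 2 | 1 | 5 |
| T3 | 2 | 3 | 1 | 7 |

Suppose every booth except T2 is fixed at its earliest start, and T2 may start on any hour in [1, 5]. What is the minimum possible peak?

5

T2@1: h1:7  h2:7  h3:2  h4:2  h5:0  h6:0  h7:0  h8:0 → peak 7
T2@2: h1:5  h2:7  h3:2  h4:2  h5:2  h6:0  h7:0  h8:0 → peak 7
T2@3: h1:5  h2:5  h3:2  h4:2  h5:2  h6:2  h7:0  h8:0 → peak 5
T2@4: h1:5  h2:5  h3:0  h4:2  h5:2  h6:2  h7:2  h8:0 → peak 5
T2@5: h1:5  h2:5  h3:0  h4:0  h5:2  h6:2  h7:2  h8:2 → peak 5
Best is T2@3, peak 5.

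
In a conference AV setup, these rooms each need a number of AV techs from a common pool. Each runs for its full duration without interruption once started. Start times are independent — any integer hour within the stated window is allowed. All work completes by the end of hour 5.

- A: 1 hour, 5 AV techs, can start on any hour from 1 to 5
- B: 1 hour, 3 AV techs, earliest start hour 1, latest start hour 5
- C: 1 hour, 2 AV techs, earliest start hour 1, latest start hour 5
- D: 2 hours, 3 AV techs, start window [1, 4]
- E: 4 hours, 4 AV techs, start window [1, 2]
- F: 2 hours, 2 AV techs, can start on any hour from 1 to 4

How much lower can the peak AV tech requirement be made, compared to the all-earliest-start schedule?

11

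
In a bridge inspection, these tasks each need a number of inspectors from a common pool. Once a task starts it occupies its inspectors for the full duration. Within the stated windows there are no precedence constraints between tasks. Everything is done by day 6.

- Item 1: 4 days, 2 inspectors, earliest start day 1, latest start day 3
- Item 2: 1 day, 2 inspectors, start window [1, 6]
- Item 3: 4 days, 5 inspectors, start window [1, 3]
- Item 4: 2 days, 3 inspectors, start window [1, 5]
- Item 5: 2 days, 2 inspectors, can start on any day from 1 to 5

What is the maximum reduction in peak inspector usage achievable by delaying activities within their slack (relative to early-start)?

7

Early-start peak: d1:14  d2:12  d3:7  d4:7  d5:0  d6:0 ⇒ 14.
Leveled (Item 1@1, Item 2@1, Item 3@3, Item 4@1, Item 5@5): d1:7  d2:5  d3:7  d4:7  d5:7  d6:7 ⇒ 7.
Reduction 14 − 7 = 7.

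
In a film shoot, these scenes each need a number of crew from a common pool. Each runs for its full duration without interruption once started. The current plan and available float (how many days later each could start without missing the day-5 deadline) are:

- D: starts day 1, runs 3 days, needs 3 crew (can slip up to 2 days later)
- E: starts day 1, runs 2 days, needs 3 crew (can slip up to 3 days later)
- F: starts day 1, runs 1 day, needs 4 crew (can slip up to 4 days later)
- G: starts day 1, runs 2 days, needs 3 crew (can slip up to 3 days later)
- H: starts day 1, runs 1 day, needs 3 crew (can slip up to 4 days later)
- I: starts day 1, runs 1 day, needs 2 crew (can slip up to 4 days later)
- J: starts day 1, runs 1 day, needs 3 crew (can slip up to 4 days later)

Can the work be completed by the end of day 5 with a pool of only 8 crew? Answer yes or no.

Schedule D@1, E@1, F@3, G@4, H@4, I@1, J@5: d1:8  d2:6  d3:7  d4:6  d5:6 — peak 8 ≤ 8.

yes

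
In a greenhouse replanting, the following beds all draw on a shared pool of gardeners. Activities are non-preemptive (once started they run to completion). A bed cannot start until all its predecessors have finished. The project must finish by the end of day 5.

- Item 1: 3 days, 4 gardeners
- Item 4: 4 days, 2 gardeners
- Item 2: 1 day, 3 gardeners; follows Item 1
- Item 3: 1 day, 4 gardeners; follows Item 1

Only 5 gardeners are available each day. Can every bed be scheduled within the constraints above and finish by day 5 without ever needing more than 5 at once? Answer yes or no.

Total gardener-days = 27; over 5 days the average is 27/5 > 5, so some day must exceed 5.

no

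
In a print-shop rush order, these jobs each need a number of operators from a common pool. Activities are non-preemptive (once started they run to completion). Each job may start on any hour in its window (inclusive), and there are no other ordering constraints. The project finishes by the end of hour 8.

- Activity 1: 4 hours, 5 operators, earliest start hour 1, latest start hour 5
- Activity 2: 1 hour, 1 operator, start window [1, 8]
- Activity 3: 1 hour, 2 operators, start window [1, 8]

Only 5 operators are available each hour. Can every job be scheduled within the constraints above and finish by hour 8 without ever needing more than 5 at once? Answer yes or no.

Schedule Activity 1@1, Activity 2@5, Activity 3@5: h1:5  h2:5  h3:5  h4:5  h5:3  h6:0  h7:0  h8:0 — peak 5 ≤ 5.

yes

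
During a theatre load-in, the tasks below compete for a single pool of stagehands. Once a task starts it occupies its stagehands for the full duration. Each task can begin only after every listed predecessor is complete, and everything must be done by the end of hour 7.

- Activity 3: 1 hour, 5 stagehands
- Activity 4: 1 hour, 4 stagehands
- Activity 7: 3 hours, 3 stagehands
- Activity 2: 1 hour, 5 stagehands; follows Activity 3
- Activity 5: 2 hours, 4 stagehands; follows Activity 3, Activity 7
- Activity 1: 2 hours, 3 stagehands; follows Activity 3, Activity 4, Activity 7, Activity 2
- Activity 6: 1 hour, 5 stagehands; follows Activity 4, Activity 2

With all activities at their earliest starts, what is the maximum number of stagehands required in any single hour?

Early-start schedule: Activity 3@1, Activity 4@1, Activity 7@1, Activity 2@2, Activity 5@4, Activity 1@4, Activity 6@3.
Load per hour: hour 1: 12, hour 2: 8, hour 3: 8, hour 4: 7, hour 5: 7, hour 6: 0, hour 7: 0.
Peak is 12.

12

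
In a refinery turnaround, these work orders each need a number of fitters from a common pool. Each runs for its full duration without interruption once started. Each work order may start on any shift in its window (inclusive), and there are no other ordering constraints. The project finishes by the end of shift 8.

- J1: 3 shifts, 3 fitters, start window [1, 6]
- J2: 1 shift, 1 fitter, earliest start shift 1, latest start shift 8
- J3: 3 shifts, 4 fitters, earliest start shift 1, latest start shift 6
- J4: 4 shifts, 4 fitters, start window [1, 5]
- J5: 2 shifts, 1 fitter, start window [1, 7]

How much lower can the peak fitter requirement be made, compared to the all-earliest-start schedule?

6

Early-start peak: s1:13  s2:12  s3:11  s4:4  s5:0  s6:0  s7:0  s8:0 ⇒ 13.
Leveled (J1@1, J2@1, J3@2, J4@5, J5@4): s1:4  s2:7  s3:7  s4:5  s5:5  s6:4  s7:4  s8:4 ⇒ 7.
Reduction 13 − 7 = 6.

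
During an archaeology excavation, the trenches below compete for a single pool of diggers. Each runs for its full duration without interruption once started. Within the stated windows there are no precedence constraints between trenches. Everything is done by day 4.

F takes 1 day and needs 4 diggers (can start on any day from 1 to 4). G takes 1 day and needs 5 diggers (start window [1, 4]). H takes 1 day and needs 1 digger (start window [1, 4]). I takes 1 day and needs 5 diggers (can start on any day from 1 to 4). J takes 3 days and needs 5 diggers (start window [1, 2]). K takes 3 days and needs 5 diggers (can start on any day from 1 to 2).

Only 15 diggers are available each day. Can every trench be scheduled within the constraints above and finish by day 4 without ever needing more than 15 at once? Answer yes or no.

yes

Schedule F@1, G@1, H@2, I@1, J@2, K@2: d1:14  d2:11  d3:10  d4:10 — peak 14 ≤ 15.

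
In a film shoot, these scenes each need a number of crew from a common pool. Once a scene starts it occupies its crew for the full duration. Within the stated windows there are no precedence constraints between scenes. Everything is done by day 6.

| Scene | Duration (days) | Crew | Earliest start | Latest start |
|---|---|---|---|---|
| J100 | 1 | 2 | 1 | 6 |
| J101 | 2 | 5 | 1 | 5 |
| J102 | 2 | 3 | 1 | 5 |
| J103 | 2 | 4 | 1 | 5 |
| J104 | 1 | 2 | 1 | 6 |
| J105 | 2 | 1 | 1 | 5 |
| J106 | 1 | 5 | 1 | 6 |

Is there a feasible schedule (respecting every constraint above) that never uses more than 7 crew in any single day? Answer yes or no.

yes

Schedule J100@1, J101@1, J102@3, J103@3, J104@2, J105@5, J106@5: d1:7  d2:7  d3:7  d4:7  d5:6  d6:1 — peak 7 ≤ 7.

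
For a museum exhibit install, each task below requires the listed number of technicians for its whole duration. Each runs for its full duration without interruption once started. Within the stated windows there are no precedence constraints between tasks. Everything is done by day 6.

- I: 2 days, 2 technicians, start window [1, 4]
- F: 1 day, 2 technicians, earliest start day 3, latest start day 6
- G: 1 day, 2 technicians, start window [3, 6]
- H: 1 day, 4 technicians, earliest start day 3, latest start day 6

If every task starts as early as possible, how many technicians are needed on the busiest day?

8

Early-start schedule: I@1, F@3, G@3, H@3.
Load per day: day 1: 2, day 2: 2, day 3: 8, day 4: 0, day 5: 0, day 6: 0.
Peak is 8.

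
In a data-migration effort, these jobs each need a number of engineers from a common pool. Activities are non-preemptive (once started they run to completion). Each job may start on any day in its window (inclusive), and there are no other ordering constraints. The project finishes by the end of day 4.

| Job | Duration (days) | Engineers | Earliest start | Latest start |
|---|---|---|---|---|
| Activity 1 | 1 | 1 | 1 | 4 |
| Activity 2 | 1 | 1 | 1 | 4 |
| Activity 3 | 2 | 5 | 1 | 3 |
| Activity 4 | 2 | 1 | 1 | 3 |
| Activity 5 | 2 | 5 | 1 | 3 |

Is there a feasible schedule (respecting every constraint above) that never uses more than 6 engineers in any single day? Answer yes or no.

yes

Schedule Activity 1@1, Activity 2@2, Activity 3@1, Activity 4@3, Activity 5@3: d1:6  d2:6  d3:6  d4:6 — peak 6 ≤ 6.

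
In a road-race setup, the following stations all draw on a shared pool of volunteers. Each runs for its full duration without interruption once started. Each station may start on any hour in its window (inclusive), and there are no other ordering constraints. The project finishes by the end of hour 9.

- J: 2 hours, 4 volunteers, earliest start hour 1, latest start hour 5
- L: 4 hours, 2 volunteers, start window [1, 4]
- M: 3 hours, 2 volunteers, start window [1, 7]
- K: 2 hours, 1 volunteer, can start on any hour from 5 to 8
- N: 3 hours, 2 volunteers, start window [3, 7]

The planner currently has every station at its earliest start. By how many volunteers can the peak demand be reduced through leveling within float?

4

Early-start peak: h1:8  h2:8  h3:6  h4:4  h5:3  h6:1  h7:0  h8:0  h9:0 ⇒ 8.
Leveled (J@1, L@3, M@3, K@6, N@7): h1:4  h2:4  h3:4  h4:4  h5:4  h6:3  h7:3  h8:2  h9:2 ⇒ 4.
Reduction 8 − 4 = 4.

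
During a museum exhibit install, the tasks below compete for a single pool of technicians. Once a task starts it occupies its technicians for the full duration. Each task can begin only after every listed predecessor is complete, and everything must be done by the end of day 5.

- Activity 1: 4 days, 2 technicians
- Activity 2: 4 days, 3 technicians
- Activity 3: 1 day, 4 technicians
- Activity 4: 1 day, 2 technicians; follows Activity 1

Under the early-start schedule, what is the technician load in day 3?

5

At early start, day 3 has: Activity 1, Activity 2.
Demand: 2 + 3 = 5.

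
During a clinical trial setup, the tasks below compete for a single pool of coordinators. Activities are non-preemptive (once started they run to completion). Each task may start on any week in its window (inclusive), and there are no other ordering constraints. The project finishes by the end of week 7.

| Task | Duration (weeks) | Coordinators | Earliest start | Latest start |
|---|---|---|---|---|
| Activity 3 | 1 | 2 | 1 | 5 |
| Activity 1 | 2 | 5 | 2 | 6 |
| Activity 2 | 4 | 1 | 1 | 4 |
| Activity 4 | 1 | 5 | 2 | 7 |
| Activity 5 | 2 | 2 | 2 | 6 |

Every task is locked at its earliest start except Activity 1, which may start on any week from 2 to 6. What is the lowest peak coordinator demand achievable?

8

Activity 1@2: w1:3  w2:13  w3:8  w4:1  w5:0  w6:0  w7:0 → peak 13
Activity 1@3: w1:3  w2:8  w3:8  w4:6  w5:0  w6:0  w7:0 → peak 8
Activity 1@4: w1:3  w2:8  w3:3  w4:6  w5:5  w6:0  w7:0 → peak 8
Activity 1@5: w1:3  w2:8  w3:3  w4:1  w5:5  w6:5  w7:0 → peak 8
Activity 1@6: w1:3  w2:8  w3:3  w4:1  w5:0  w6:5  w7:5 → peak 8
Best is Activity 1@3, peak 8.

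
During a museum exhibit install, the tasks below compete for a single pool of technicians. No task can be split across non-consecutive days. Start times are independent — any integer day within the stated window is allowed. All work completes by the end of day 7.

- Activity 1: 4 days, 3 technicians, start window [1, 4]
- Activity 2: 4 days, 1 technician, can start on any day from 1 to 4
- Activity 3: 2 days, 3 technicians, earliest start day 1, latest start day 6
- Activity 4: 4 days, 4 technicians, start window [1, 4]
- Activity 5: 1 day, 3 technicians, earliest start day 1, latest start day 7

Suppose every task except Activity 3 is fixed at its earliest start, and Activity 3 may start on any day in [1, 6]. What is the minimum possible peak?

Activity 3@1: d1:14  d2:11  d3:8  d4:8  d5:0  d6:0  d7:0 → peak 14
Activity 3@2: d1:11  d2:11  d3:11  d4:8  d5:0  d6:0  d7:0 → peak 11
Activity 3@3: d1:11  d2:8  d3:11  d4:11  d5:0  d6:0  d7:0 → peak 11
Activity 3@4: d1:11  d2:8  d3:8  d4:11  d5:3  d6:0  d7:0 → peak 11
Activity 3@5: d1:11  d2:8  d3:8  d4:8  d5:3  d6:3  d7:0 → peak 11
Activity 3@6: d1:11  d2:8  d3:8  d4:8  d5:0  d6:3  d7:3 → peak 11
Best is Activity 3@2, peak 11.

11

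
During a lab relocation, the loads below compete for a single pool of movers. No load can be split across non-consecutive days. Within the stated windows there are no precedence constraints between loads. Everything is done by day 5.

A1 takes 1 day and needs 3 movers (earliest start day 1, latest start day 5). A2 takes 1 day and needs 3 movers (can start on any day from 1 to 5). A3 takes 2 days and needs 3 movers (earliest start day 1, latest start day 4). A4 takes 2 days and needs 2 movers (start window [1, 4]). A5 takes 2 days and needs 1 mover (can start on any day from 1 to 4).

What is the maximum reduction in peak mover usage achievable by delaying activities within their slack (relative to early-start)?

7

Early-start peak: d1:12  d2:6  d3:0  d4:0  d5:0 ⇒ 12.
Leveled (A1@1, A2@2, A3@3, A4@1, A5@3): d1:5  d2:5  d3:4  d4:4  d5:0 ⇒ 5.
Reduction 12 − 5 = 7.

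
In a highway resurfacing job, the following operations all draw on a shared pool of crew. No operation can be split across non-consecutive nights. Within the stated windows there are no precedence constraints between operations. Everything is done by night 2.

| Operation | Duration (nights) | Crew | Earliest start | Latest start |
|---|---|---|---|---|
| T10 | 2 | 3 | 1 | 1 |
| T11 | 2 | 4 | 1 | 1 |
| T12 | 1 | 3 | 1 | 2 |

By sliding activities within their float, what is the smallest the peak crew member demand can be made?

10

Schedule T10@1, T11@1, T12@1: n1:10  n2:7 — peak 10.
No arrangement of the 2 feasible schedules does better.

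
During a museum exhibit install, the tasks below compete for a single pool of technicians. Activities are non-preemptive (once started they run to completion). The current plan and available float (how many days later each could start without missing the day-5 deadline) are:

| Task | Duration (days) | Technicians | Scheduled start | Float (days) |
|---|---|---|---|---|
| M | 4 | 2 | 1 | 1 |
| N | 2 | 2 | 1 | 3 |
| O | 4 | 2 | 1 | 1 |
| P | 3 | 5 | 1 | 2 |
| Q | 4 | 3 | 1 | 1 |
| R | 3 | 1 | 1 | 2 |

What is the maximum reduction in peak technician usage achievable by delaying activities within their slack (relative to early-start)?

Early-start peak: d1:15  d2:15  d3:13  d4:7  d5:0 ⇒ 15.
Leveled (M@1, N@1, O@1, P@3, Q@1, R@1): d1:10  d2:10  d3:13  d4:12  d5:5 ⇒ 13.
Reduction 15 − 13 = 2.

2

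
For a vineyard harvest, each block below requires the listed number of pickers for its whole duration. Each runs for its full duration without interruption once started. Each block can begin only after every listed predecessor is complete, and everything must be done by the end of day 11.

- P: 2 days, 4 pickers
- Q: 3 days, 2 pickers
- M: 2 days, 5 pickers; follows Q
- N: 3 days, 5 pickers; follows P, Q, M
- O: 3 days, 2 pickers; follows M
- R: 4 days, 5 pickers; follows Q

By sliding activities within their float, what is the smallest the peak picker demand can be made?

10

Early-start (P@1, Q@1, M@4, N@6, O@6, R@4) gives peak 12: d1:6  d2:6  d3:2  d4:10  d5:10  d6:12  d7:12  d8:7  d9:0  d10:0  d11:0.
Shift O→8.
Schedule P@1, Q@1, M@4, N@6, O@8, R@4: d1:6  d2:6  d3:2  d4:10  d5:10  d6:10  d7:10  d8:7  d9:2  d10:2  d11:0 — peak 10.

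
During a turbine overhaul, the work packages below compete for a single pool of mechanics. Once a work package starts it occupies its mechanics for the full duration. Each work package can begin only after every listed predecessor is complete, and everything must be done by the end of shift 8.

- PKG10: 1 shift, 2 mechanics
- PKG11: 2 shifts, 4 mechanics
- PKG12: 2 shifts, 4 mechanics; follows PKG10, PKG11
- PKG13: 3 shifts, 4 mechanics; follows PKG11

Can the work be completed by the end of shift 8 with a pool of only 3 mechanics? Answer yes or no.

Total mechanic-shifts = 30; over 8 shifts the average is 30/8 > 3, so some shift must exceed 3.

no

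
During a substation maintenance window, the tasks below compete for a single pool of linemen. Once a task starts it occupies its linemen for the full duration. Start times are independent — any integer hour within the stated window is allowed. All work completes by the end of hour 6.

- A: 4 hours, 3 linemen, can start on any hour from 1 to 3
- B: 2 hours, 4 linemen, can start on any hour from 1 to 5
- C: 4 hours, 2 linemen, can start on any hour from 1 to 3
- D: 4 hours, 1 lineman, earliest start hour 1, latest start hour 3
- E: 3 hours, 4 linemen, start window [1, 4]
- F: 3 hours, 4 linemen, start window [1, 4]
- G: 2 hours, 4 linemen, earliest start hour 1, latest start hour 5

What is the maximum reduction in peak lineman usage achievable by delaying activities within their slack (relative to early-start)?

11

Early-start peak: h1:22  h2:22  h3:14  h4:6  h5:0  h6:0 ⇒ 22.
Leveled (A@1, B@1, C@3, D@3, E@1, F@4, G@5): h1:11  h2:11  h3:10  h4:10  h5:11  h6:11 ⇒ 11.
Reduction 22 − 11 = 11.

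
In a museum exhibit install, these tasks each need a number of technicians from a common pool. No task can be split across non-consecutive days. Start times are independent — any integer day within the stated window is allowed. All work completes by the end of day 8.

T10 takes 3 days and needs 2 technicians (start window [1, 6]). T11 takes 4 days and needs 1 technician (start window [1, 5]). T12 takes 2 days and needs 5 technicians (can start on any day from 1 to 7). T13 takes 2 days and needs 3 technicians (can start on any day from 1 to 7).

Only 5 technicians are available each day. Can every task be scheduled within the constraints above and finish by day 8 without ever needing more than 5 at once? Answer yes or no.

yes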